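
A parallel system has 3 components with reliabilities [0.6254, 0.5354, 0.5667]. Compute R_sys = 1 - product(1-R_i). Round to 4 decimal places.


Components: [0.6254, 0.5354, 0.5667]
(1 - 0.6254) = 0.3746, running product = 0.3746
(1 - 0.5354) = 0.4646, running product = 0.174
(1 - 0.5667) = 0.4333, running product = 0.0754
Product of (1-R_i) = 0.0754
R_sys = 1 - 0.0754 = 0.9246

0.9246


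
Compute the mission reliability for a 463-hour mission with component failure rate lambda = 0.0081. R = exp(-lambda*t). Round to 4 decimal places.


lambda = 0.0081
mission_time = 463
lambda * t = 0.0081 * 463 = 3.7503
R = exp(-3.7503)
R = 0.0235

0.0235


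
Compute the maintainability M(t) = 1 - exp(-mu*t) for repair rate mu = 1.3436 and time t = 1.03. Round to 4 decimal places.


mu = 1.3436, t = 1.03
mu * t = 1.3436 * 1.03 = 1.3839
exp(-1.3839) = 0.2506
M(t) = 1 - 0.2506
M(t) = 0.7494

0.7494


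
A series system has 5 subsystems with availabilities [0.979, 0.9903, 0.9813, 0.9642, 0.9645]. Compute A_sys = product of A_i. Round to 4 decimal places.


Subsystems: [0.979, 0.9903, 0.9813, 0.9642, 0.9645]
After subsystem 1 (A=0.979): product = 0.979
After subsystem 2 (A=0.9903): product = 0.9695
After subsystem 3 (A=0.9813): product = 0.9514
After subsystem 4 (A=0.9642): product = 0.9173
After subsystem 5 (A=0.9645): product = 0.8848
A_sys = 0.8848

0.8848


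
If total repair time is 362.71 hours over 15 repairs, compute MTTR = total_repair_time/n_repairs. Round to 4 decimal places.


total_repair_time = 362.71
n_repairs = 15
MTTR = 362.71 / 15
MTTR = 24.1807

24.1807


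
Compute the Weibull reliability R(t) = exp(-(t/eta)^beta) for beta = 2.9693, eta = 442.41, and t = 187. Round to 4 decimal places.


beta = 2.9693, eta = 442.41, t = 187
t/eta = 187 / 442.41 = 0.4227
(t/eta)^beta = 0.4227^2.9693 = 0.0775
R(t) = exp(-0.0775)
R(t) = 0.9254

0.9254


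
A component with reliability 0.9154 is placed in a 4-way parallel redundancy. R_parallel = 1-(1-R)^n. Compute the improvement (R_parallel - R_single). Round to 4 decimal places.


R_single = 0.9154, n = 4
1 - R_single = 0.0846
(1 - R_single)^n = 0.0846^4 = 0.0001
R_parallel = 1 - 0.0001 = 0.9999
Improvement = 0.9999 - 0.9154
Improvement = 0.0845

0.0845


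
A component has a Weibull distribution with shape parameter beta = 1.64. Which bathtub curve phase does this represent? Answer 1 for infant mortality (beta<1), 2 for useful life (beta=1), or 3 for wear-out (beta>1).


beta = 1.64
Compare beta to 1:
beta < 1 => infant mortality (phase 1)
beta = 1 => useful life (phase 2)
beta > 1 => wear-out (phase 3)
Since beta = 1.64, this is wear-out (increasing failure rate)
Phase = 3

3


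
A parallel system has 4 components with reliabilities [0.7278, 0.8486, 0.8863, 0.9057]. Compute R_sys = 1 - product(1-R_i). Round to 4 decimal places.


Components: [0.7278, 0.8486, 0.8863, 0.9057]
(1 - 0.7278) = 0.2722, running product = 0.2722
(1 - 0.8486) = 0.1514, running product = 0.0412
(1 - 0.8863) = 0.1137, running product = 0.0047
(1 - 0.9057) = 0.0943, running product = 0.0004
Product of (1-R_i) = 0.0004
R_sys = 1 - 0.0004 = 0.9996

0.9996


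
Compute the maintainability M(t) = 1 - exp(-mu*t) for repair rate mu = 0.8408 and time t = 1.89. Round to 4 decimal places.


mu = 0.8408, t = 1.89
mu * t = 0.8408 * 1.89 = 1.5891
exp(-1.5891) = 0.2041
M(t) = 1 - 0.2041
M(t) = 0.7959

0.7959


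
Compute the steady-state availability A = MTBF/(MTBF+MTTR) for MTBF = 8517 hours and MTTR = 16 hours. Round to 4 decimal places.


MTBF = 8517
MTTR = 16
MTBF + MTTR = 8533
A = 8517 / 8533
A = 0.9981

0.9981


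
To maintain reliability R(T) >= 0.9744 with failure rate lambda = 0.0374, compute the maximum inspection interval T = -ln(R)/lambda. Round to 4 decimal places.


R_target = 0.9744
lambda = 0.0374
-ln(0.9744) = 0.0259
T = 0.0259 / 0.0374
T = 0.6934

0.6934


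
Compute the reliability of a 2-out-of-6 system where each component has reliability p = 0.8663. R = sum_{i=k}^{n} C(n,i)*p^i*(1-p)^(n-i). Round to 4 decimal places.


k = 2, n = 6, p = 0.8663
i=2: C(6,2)=15 * 0.8663^2 * 0.1337^4 = 0.0036
i=3: C(6,3)=20 * 0.8663^3 * 0.1337^3 = 0.0311
i=4: C(6,4)=15 * 0.8663^4 * 0.1337^2 = 0.151
i=5: C(6,5)=6 * 0.8663^5 * 0.1337^1 = 0.3914
i=6: C(6,6)=1 * 0.8663^6 * 0.1337^0 = 0.4227
R = sum of terms = 0.9998

0.9998


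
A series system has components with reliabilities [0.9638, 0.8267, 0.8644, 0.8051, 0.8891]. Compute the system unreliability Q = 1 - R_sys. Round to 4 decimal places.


Components: [0.9638, 0.8267, 0.8644, 0.8051, 0.8891]
After component 1: product = 0.9638
After component 2: product = 0.7968
After component 3: product = 0.6887
After component 4: product = 0.5545
After component 5: product = 0.493
R_sys = 0.493
Q = 1 - 0.493 = 0.507

0.507


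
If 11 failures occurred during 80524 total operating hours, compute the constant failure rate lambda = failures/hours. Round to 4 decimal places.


failures = 11
total_hours = 80524
lambda = 11 / 80524
lambda = 0.0001

0.0001


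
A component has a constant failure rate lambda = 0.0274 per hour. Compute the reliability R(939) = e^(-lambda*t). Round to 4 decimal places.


lambda = 0.0274
t = 939
lambda * t = 25.7286
R(t) = e^(-25.7286)
R(t) = 0.0

0.0


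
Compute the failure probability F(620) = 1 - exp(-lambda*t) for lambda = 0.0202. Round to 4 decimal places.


lambda = 0.0202, t = 620
lambda * t = 12.524
exp(-12.524) = 0.0
F(t) = 1 - 0.0
F(t) = 1.0

1.0


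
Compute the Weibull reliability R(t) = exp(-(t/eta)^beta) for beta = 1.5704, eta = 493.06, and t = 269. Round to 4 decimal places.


beta = 1.5704, eta = 493.06, t = 269
t/eta = 269 / 493.06 = 0.5456
(t/eta)^beta = 0.5456^1.5704 = 0.3861
R(t) = exp(-0.3861)
R(t) = 0.6797

0.6797


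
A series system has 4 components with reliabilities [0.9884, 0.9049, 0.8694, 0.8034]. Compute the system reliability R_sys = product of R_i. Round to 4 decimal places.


Components: [0.9884, 0.9049, 0.8694, 0.8034]
After component 1 (R=0.9884): product = 0.9884
After component 2 (R=0.9049): product = 0.8944
After component 3 (R=0.8694): product = 0.7776
After component 4 (R=0.8034): product = 0.6247
R_sys = 0.6247

0.6247


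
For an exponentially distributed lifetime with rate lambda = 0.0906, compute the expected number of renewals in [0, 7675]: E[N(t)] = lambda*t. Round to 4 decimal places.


lambda = 0.0906
t = 7675
E[N(t)] = lambda * t
E[N(t)] = 0.0906 * 7675
E[N(t)] = 695.355

695.355


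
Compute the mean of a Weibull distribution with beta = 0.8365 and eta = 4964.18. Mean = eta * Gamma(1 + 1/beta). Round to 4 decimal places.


beta = 0.8365, eta = 4964.18
1/beta = 1.1955
1 + 1/beta = 2.1955
Gamma(2.1955) = 1.0991
Mean = 4964.18 * 1.0991
Mean = 5456.071

5456.071


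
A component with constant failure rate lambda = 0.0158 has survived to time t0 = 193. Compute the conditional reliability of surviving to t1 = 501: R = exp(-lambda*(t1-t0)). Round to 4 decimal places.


lambda = 0.0158
t0 = 193, t1 = 501
t1 - t0 = 308
lambda * (t1-t0) = 0.0158 * 308 = 4.8664
R = exp(-4.8664)
R = 0.0077

0.0077


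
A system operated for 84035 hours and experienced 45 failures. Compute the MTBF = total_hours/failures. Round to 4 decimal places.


total_hours = 84035
failures = 45
MTBF = 84035 / 45
MTBF = 1867.4444

1867.4444


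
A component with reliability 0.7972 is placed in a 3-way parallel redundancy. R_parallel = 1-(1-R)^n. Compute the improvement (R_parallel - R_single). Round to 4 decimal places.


R_single = 0.7972, n = 3
1 - R_single = 0.2028
(1 - R_single)^n = 0.2028^3 = 0.0083
R_parallel = 1 - 0.0083 = 0.9917
Improvement = 0.9917 - 0.7972
Improvement = 0.1945

0.1945


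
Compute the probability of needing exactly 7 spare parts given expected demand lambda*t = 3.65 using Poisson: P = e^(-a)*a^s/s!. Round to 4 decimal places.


a = 3.65, s = 7
e^(-a) = e^(-3.65) = 0.026
a^s = 3.65^7 = 8630.7801
s! = 5040
P = 0.026 * 8630.7801 / 5040
P = 0.0445

0.0445


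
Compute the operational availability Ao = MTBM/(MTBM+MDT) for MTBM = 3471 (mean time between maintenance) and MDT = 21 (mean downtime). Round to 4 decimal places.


MTBM = 3471
MDT = 21
MTBM + MDT = 3492
Ao = 3471 / 3492
Ao = 0.994

0.994


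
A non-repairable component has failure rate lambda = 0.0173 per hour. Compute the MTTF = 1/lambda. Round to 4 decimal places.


lambda = 0.0173
MTTF = 1 / 0.0173
MTTF = 57.8035

57.8035


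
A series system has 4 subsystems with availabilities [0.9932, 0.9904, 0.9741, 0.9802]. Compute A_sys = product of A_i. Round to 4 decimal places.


Subsystems: [0.9932, 0.9904, 0.9741, 0.9802]
After subsystem 1 (A=0.9932): product = 0.9932
After subsystem 2 (A=0.9904): product = 0.9837
After subsystem 3 (A=0.9741): product = 0.9582
After subsystem 4 (A=0.9802): product = 0.9392
A_sys = 0.9392

0.9392


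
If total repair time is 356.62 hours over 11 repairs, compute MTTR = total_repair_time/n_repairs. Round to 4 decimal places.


total_repair_time = 356.62
n_repairs = 11
MTTR = 356.62 / 11
MTTR = 32.42

32.42


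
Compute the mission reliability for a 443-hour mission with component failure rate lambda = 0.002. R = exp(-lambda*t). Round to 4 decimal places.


lambda = 0.002
mission_time = 443
lambda * t = 0.002 * 443 = 0.886
R = exp(-0.886)
R = 0.4123

0.4123


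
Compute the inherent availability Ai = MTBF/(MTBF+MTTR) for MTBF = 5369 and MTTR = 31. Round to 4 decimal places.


MTBF = 5369
MTTR = 31
MTBF + MTTR = 5400
Ai = 5369 / 5400
Ai = 0.9943

0.9943


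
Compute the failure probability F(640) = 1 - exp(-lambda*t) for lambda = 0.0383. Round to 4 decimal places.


lambda = 0.0383, t = 640
lambda * t = 24.512
exp(-24.512) = 0.0
F(t) = 1 - 0.0
F(t) = 1.0

1.0


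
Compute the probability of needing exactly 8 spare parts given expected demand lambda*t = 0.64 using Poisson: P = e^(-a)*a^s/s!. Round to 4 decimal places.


a = 0.64, s = 8
e^(-a) = e^(-0.64) = 0.5273
a^s = 0.64^8 = 0.0281
s! = 40320
P = 0.5273 * 0.0281 / 40320
P = 0.0

0.0


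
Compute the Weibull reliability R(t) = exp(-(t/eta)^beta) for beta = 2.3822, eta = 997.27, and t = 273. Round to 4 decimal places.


beta = 2.3822, eta = 997.27, t = 273
t/eta = 273 / 997.27 = 0.2737
(t/eta)^beta = 0.2737^2.3822 = 0.0457
R(t) = exp(-0.0457)
R(t) = 0.9554

0.9554


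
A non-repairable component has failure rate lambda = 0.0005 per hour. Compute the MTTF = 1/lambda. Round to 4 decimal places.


lambda = 0.0005
MTTF = 1 / 0.0005
MTTF = 2000.0

2000.0


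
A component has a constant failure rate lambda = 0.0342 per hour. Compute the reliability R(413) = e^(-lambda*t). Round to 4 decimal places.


lambda = 0.0342
t = 413
lambda * t = 14.1246
R(t) = e^(-14.1246)
R(t) = 0.0

0.0


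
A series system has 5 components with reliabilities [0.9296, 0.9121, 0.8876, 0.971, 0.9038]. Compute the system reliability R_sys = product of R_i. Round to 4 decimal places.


Components: [0.9296, 0.9121, 0.8876, 0.971, 0.9038]
After component 1 (R=0.9296): product = 0.9296
After component 2 (R=0.9121): product = 0.8479
After component 3 (R=0.8876): product = 0.7526
After component 4 (R=0.971): product = 0.7308
After component 5 (R=0.9038): product = 0.6605
R_sys = 0.6605

0.6605


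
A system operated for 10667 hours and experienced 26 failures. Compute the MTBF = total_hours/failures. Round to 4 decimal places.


total_hours = 10667
failures = 26
MTBF = 10667 / 26
MTBF = 410.2692

410.2692


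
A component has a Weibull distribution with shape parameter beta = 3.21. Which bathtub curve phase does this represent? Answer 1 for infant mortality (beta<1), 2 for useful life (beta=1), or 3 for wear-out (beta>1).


beta = 3.21
Compare beta to 1:
beta < 1 => infant mortality (phase 1)
beta = 1 => useful life (phase 2)
beta > 1 => wear-out (phase 3)
Since beta = 3.21, this is wear-out (increasing failure rate)
Phase = 3

3


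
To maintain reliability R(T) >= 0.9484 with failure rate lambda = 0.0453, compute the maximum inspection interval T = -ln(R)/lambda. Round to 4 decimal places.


R_target = 0.9484
lambda = 0.0453
-ln(0.9484) = 0.053
T = 0.053 / 0.0453
T = 1.1695

1.1695


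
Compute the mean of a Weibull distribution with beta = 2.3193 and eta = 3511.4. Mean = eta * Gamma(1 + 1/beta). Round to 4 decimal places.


beta = 2.3193, eta = 3511.4
1/beta = 0.4312
1 + 1/beta = 1.4312
Gamma(1.4312) = 0.886
Mean = 3511.4 * 0.886
Mean = 3111.1172

3111.1172


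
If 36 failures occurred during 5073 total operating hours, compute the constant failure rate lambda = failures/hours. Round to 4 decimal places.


failures = 36
total_hours = 5073
lambda = 36 / 5073
lambda = 0.0071

0.0071


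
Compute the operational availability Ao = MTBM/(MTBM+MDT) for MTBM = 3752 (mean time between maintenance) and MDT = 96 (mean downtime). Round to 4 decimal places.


MTBM = 3752
MDT = 96
MTBM + MDT = 3848
Ao = 3752 / 3848
Ao = 0.9751

0.9751


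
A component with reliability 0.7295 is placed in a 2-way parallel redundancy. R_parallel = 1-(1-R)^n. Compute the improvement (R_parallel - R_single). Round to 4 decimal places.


R_single = 0.7295, n = 2
1 - R_single = 0.2705
(1 - R_single)^n = 0.2705^2 = 0.0732
R_parallel = 1 - 0.0732 = 0.9268
Improvement = 0.9268 - 0.7295
Improvement = 0.1973

0.1973


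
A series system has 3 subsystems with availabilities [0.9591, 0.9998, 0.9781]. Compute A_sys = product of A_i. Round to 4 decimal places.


Subsystems: [0.9591, 0.9998, 0.9781]
After subsystem 1 (A=0.9591): product = 0.9591
After subsystem 2 (A=0.9998): product = 0.9589
After subsystem 3 (A=0.9781): product = 0.9379
A_sys = 0.9379

0.9379


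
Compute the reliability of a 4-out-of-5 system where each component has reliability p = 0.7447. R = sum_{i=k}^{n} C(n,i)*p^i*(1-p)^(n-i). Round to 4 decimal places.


k = 4, n = 5, p = 0.7447
i=4: C(5,4)=5 * 0.7447^4 * 0.2553^1 = 0.3926
i=5: C(5,5)=1 * 0.7447^5 * 0.2553^0 = 0.229
R = sum of terms = 0.6216

0.6216


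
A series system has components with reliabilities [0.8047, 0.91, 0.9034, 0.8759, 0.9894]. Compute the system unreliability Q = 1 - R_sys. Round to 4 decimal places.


Components: [0.8047, 0.91, 0.9034, 0.8759, 0.9894]
After component 1: product = 0.8047
After component 2: product = 0.7323
After component 3: product = 0.6615
After component 4: product = 0.5794
After component 5: product = 0.5733
R_sys = 0.5733
Q = 1 - 0.5733 = 0.4267

0.4267


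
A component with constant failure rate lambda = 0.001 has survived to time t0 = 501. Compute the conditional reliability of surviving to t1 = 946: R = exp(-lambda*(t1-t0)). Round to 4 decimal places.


lambda = 0.001
t0 = 501, t1 = 946
t1 - t0 = 445
lambda * (t1-t0) = 0.001 * 445 = 0.445
R = exp(-0.445)
R = 0.6408

0.6408


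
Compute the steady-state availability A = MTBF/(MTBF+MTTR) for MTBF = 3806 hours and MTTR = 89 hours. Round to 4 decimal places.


MTBF = 3806
MTTR = 89
MTBF + MTTR = 3895
A = 3806 / 3895
A = 0.9772

0.9772


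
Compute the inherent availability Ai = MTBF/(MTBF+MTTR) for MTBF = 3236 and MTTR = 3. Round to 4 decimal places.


MTBF = 3236
MTTR = 3
MTBF + MTTR = 3239
Ai = 3236 / 3239
Ai = 0.9991

0.9991


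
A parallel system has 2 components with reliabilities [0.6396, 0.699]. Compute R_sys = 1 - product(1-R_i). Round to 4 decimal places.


Components: [0.6396, 0.699]
(1 - 0.6396) = 0.3604, running product = 0.3604
(1 - 0.699) = 0.301, running product = 0.1085
Product of (1-R_i) = 0.1085
R_sys = 1 - 0.1085 = 0.8915

0.8915


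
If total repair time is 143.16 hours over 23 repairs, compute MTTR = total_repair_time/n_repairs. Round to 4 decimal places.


total_repair_time = 143.16
n_repairs = 23
MTTR = 143.16 / 23
MTTR = 6.2243

6.2243


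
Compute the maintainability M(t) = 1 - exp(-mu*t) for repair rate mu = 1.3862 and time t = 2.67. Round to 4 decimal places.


mu = 1.3862, t = 2.67
mu * t = 1.3862 * 2.67 = 3.7012
exp(-3.7012) = 0.0247
M(t) = 1 - 0.0247
M(t) = 0.9753

0.9753


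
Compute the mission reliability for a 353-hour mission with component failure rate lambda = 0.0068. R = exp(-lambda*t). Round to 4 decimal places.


lambda = 0.0068
mission_time = 353
lambda * t = 0.0068 * 353 = 2.4004
R = exp(-2.4004)
R = 0.0907

0.0907


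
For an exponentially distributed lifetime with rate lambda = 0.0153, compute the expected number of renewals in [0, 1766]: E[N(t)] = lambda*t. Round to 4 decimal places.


lambda = 0.0153
t = 1766
E[N(t)] = lambda * t
E[N(t)] = 0.0153 * 1766
E[N(t)] = 27.0198

27.0198


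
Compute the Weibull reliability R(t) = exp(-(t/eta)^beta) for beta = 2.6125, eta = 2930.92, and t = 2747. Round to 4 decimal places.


beta = 2.6125, eta = 2930.92, t = 2747
t/eta = 2747 / 2930.92 = 0.9372
(t/eta)^beta = 0.9372^2.6125 = 0.8442
R(t) = exp(-0.8442)
R(t) = 0.4299

0.4299


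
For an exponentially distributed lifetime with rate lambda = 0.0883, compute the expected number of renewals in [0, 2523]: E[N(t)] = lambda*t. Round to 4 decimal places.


lambda = 0.0883
t = 2523
E[N(t)] = lambda * t
E[N(t)] = 0.0883 * 2523
E[N(t)] = 222.7809

222.7809


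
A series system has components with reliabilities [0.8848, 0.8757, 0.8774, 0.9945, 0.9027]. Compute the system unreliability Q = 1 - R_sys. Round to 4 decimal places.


Components: [0.8848, 0.8757, 0.8774, 0.9945, 0.9027]
After component 1: product = 0.8848
After component 2: product = 0.7748
After component 3: product = 0.6798
After component 4: product = 0.6761
After component 5: product = 0.6103
R_sys = 0.6103
Q = 1 - 0.6103 = 0.3897

0.3897


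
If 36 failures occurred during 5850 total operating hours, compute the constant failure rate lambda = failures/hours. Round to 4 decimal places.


failures = 36
total_hours = 5850
lambda = 36 / 5850
lambda = 0.0062

0.0062


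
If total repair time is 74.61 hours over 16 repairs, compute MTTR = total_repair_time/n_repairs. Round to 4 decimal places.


total_repair_time = 74.61
n_repairs = 16
MTTR = 74.61 / 16
MTTR = 4.6631

4.6631


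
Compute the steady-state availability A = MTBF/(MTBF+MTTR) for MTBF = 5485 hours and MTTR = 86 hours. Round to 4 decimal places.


MTBF = 5485
MTTR = 86
MTBF + MTTR = 5571
A = 5485 / 5571
A = 0.9846

0.9846


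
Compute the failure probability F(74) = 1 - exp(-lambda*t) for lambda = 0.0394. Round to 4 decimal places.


lambda = 0.0394, t = 74
lambda * t = 2.9156
exp(-2.9156) = 0.0542
F(t) = 1 - 0.0542
F(t) = 0.9458

0.9458


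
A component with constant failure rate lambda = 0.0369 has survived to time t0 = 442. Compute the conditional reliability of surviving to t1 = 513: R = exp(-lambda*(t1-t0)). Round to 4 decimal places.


lambda = 0.0369
t0 = 442, t1 = 513
t1 - t0 = 71
lambda * (t1-t0) = 0.0369 * 71 = 2.6199
R = exp(-2.6199)
R = 0.0728

0.0728


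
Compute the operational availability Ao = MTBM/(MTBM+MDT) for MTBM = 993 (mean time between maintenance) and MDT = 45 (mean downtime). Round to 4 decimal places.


MTBM = 993
MDT = 45
MTBM + MDT = 1038
Ao = 993 / 1038
Ao = 0.9566

0.9566


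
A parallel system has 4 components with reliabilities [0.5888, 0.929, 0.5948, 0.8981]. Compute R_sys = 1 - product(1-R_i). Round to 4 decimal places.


Components: [0.5888, 0.929, 0.5948, 0.8981]
(1 - 0.5888) = 0.4112, running product = 0.4112
(1 - 0.929) = 0.071, running product = 0.0292
(1 - 0.5948) = 0.4052, running product = 0.0118
(1 - 0.8981) = 0.1019, running product = 0.0012
Product of (1-R_i) = 0.0012
R_sys = 1 - 0.0012 = 0.9988

0.9988


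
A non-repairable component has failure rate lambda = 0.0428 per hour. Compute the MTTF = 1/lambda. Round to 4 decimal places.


lambda = 0.0428
MTTF = 1 / 0.0428
MTTF = 23.3645

23.3645


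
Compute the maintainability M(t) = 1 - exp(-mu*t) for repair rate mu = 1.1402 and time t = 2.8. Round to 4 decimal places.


mu = 1.1402, t = 2.8
mu * t = 1.1402 * 2.8 = 3.1926
exp(-3.1926) = 0.0411
M(t) = 1 - 0.0411
M(t) = 0.9589

0.9589


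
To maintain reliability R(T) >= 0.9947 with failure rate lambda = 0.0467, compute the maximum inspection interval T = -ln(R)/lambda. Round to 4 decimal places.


R_target = 0.9947
lambda = 0.0467
-ln(0.9947) = 0.0053
T = 0.0053 / 0.0467
T = 0.1138

0.1138


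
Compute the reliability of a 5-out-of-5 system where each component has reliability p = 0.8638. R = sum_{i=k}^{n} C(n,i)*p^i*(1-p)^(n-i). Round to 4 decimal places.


k = 5, n = 5, p = 0.8638
i=5: C(5,5)=1 * 0.8638^5 * 0.1362^0 = 0.4809
R = sum of terms = 0.4809

0.4809


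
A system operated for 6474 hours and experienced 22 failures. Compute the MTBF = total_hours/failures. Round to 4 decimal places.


total_hours = 6474
failures = 22
MTBF = 6474 / 22
MTBF = 294.2727

294.2727


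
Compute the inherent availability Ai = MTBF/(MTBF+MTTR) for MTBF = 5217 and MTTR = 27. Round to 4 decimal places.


MTBF = 5217
MTTR = 27
MTBF + MTTR = 5244
Ai = 5217 / 5244
Ai = 0.9949

0.9949


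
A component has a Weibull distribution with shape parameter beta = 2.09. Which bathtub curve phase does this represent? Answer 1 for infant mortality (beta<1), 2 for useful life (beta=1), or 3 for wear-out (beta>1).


beta = 2.09
Compare beta to 1:
beta < 1 => infant mortality (phase 1)
beta = 1 => useful life (phase 2)
beta > 1 => wear-out (phase 3)
Since beta = 2.09, this is wear-out (increasing failure rate)
Phase = 3

3


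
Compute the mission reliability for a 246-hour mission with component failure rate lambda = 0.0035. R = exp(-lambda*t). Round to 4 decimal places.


lambda = 0.0035
mission_time = 246
lambda * t = 0.0035 * 246 = 0.861
R = exp(-0.861)
R = 0.4227

0.4227


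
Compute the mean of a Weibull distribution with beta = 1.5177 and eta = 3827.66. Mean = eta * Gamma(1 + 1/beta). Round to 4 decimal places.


beta = 1.5177, eta = 3827.66
1/beta = 0.6589
1 + 1/beta = 1.6589
Gamma(1.6589) = 0.9015
Mean = 3827.66 * 0.9015
Mean = 3450.6073

3450.6073


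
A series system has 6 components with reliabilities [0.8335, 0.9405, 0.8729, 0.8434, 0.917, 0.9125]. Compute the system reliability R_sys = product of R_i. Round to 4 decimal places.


Components: [0.8335, 0.9405, 0.8729, 0.8434, 0.917, 0.9125]
After component 1 (R=0.8335): product = 0.8335
After component 2 (R=0.9405): product = 0.7839
After component 3 (R=0.8729): product = 0.6843
After component 4 (R=0.8434): product = 0.5771
After component 5 (R=0.917): product = 0.5292
After component 6 (R=0.9125): product = 0.4829
R_sys = 0.4829

0.4829


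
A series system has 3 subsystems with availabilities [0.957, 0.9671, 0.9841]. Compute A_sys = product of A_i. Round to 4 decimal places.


Subsystems: [0.957, 0.9671, 0.9841]
After subsystem 1 (A=0.957): product = 0.957
After subsystem 2 (A=0.9671): product = 0.9255
After subsystem 3 (A=0.9841): product = 0.9108
A_sys = 0.9108

0.9108


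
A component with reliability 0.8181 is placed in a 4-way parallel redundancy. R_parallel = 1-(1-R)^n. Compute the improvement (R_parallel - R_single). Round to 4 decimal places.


R_single = 0.8181, n = 4
1 - R_single = 0.1819
(1 - R_single)^n = 0.1819^4 = 0.0011
R_parallel = 1 - 0.0011 = 0.9989
Improvement = 0.9989 - 0.8181
Improvement = 0.1808

0.1808


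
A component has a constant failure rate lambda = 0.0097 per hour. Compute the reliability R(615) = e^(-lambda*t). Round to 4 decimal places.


lambda = 0.0097
t = 615
lambda * t = 5.9655
R(t) = e^(-5.9655)
R(t) = 0.0026

0.0026


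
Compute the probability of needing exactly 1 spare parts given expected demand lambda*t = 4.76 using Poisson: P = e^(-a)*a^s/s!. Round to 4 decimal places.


a = 4.76, s = 1
e^(-a) = e^(-4.76) = 0.0086
a^s = 4.76^1 = 4.76
s! = 1
P = 0.0086 * 4.76 / 1
P = 0.0408

0.0408


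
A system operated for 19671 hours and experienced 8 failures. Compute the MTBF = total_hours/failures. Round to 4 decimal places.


total_hours = 19671
failures = 8
MTBF = 19671 / 8
MTBF = 2458.875

2458.875


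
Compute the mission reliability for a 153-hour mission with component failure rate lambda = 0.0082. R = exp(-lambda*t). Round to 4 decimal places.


lambda = 0.0082
mission_time = 153
lambda * t = 0.0082 * 153 = 1.2546
R = exp(-1.2546)
R = 0.2852

0.2852


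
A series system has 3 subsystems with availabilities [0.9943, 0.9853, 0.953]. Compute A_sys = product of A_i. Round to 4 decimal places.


Subsystems: [0.9943, 0.9853, 0.953]
After subsystem 1 (A=0.9943): product = 0.9943
After subsystem 2 (A=0.9853): product = 0.9797
After subsystem 3 (A=0.953): product = 0.9336
A_sys = 0.9336

0.9336


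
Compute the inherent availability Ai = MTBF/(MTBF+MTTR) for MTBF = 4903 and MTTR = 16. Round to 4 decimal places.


MTBF = 4903
MTTR = 16
MTBF + MTTR = 4919
Ai = 4903 / 4919
Ai = 0.9967

0.9967


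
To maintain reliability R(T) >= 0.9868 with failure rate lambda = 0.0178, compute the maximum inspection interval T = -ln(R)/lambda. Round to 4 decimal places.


R_target = 0.9868
lambda = 0.0178
-ln(0.9868) = 0.0133
T = 0.0133 / 0.0178
T = 0.7465

0.7465


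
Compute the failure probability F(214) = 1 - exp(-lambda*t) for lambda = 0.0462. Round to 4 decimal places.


lambda = 0.0462, t = 214
lambda * t = 9.8868
exp(-9.8868) = 0.0001
F(t) = 1 - 0.0001
F(t) = 0.9999

0.9999


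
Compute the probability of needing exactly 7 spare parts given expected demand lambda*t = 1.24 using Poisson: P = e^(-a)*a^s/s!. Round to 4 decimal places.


a = 1.24, s = 7
e^(-a) = e^(-1.24) = 0.2894
a^s = 1.24^7 = 4.5077
s! = 5040
P = 0.2894 * 4.5077 / 5040
P = 0.0003

0.0003


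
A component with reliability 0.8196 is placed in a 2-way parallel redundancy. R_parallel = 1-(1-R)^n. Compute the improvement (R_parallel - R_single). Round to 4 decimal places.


R_single = 0.8196, n = 2
1 - R_single = 0.1804
(1 - R_single)^n = 0.1804^2 = 0.0325
R_parallel = 1 - 0.0325 = 0.9675
Improvement = 0.9675 - 0.8196
Improvement = 0.1479

0.1479


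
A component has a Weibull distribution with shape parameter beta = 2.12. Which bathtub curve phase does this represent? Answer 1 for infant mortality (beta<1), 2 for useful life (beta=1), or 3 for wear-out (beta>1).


beta = 2.12
Compare beta to 1:
beta < 1 => infant mortality (phase 1)
beta = 1 => useful life (phase 2)
beta > 1 => wear-out (phase 3)
Since beta = 2.12, this is wear-out (increasing failure rate)
Phase = 3

3


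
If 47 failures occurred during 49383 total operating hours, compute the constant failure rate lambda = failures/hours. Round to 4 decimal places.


failures = 47
total_hours = 49383
lambda = 47 / 49383
lambda = 0.001

0.001


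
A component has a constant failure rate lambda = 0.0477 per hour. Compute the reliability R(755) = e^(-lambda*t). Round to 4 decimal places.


lambda = 0.0477
t = 755
lambda * t = 36.0135
R(t) = e^(-36.0135)
R(t) = 0.0

0.0


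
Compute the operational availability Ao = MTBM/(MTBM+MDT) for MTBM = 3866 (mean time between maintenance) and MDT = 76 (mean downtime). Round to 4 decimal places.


MTBM = 3866
MDT = 76
MTBM + MDT = 3942
Ao = 3866 / 3942
Ao = 0.9807

0.9807


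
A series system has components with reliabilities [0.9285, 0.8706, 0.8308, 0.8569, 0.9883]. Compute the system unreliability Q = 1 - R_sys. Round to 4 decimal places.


Components: [0.9285, 0.8706, 0.8308, 0.8569, 0.9883]
After component 1: product = 0.9285
After component 2: product = 0.8084
After component 3: product = 0.6716
After component 4: product = 0.5755
After component 5: product = 0.5687
R_sys = 0.5687
Q = 1 - 0.5687 = 0.4313

0.4313


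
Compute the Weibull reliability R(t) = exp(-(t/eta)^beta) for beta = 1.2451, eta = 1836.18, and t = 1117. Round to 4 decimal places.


beta = 1.2451, eta = 1836.18, t = 1117
t/eta = 1117 / 1836.18 = 0.6083
(t/eta)^beta = 0.6083^1.2451 = 0.5386
R(t) = exp(-0.5386)
R(t) = 0.5836

0.5836


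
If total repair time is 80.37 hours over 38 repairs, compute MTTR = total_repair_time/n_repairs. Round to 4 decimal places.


total_repair_time = 80.37
n_repairs = 38
MTTR = 80.37 / 38
MTTR = 2.115

2.115


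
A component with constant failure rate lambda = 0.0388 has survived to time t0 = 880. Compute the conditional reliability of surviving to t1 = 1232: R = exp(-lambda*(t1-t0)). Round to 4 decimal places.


lambda = 0.0388
t0 = 880, t1 = 1232
t1 - t0 = 352
lambda * (t1-t0) = 0.0388 * 352 = 13.6576
R = exp(-13.6576)
R = 0.0

0.0


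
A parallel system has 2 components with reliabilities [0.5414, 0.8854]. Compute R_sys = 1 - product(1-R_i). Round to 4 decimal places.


Components: [0.5414, 0.8854]
(1 - 0.5414) = 0.4586, running product = 0.4586
(1 - 0.8854) = 0.1146, running product = 0.0526
Product of (1-R_i) = 0.0526
R_sys = 1 - 0.0526 = 0.9474

0.9474


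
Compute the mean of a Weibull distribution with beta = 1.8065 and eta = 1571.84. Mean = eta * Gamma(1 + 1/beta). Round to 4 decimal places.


beta = 1.8065, eta = 1571.84
1/beta = 0.5536
1 + 1/beta = 1.5536
Gamma(1.5536) = 0.8891
Mean = 1571.84 * 0.8891
Mean = 1397.5754

1397.5754


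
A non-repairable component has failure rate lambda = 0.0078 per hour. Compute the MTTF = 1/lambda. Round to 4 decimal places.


lambda = 0.0078
MTTF = 1 / 0.0078
MTTF = 128.2051

128.2051


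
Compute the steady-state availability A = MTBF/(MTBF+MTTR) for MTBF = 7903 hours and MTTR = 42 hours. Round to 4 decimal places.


MTBF = 7903
MTTR = 42
MTBF + MTTR = 7945
A = 7903 / 7945
A = 0.9947

0.9947


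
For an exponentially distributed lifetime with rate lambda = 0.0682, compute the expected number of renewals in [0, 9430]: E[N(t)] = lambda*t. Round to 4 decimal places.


lambda = 0.0682
t = 9430
E[N(t)] = lambda * t
E[N(t)] = 0.0682 * 9430
E[N(t)] = 643.126

643.126


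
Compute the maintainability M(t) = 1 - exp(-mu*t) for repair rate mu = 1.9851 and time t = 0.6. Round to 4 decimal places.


mu = 1.9851, t = 0.6
mu * t = 1.9851 * 0.6 = 1.1911
exp(-1.1911) = 0.3039
M(t) = 1 - 0.3039
M(t) = 0.6961

0.6961


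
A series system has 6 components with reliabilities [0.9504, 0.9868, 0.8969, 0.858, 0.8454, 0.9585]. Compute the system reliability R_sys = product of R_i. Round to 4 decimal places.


Components: [0.9504, 0.9868, 0.8969, 0.858, 0.8454, 0.9585]
After component 1 (R=0.9504): product = 0.9504
After component 2 (R=0.9868): product = 0.9379
After component 3 (R=0.8969): product = 0.8412
After component 4 (R=0.858): product = 0.7217
After component 5 (R=0.8454): product = 0.6101
After component 6 (R=0.9585): product = 0.5848
R_sys = 0.5848

0.5848


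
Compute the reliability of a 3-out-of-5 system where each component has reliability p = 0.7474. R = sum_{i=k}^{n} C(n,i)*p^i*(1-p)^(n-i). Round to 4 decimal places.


k = 3, n = 5, p = 0.7474
i=3: C(5,3)=10 * 0.7474^3 * 0.2526^2 = 0.2664
i=4: C(5,4)=5 * 0.7474^4 * 0.2526^1 = 0.3941
i=5: C(5,5)=1 * 0.7474^5 * 0.2526^0 = 0.2332
R = sum of terms = 0.8937

0.8937


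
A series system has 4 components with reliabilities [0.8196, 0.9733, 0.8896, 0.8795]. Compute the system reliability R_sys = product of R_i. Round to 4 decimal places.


Components: [0.8196, 0.9733, 0.8896, 0.8795]
After component 1 (R=0.8196): product = 0.8196
After component 2 (R=0.9733): product = 0.7977
After component 3 (R=0.8896): product = 0.7096
After component 4 (R=0.8795): product = 0.6241
R_sys = 0.6241

0.6241


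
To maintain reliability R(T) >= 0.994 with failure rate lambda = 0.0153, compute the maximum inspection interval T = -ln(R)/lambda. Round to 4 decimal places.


R_target = 0.994
lambda = 0.0153
-ln(0.994) = 0.006
T = 0.006 / 0.0153
T = 0.3933

0.3933


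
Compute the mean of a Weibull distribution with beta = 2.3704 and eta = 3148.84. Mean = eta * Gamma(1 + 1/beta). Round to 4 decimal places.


beta = 2.3704, eta = 3148.84
1/beta = 0.4219
1 + 1/beta = 1.4219
Gamma(1.4219) = 0.8863
Mean = 3148.84 * 0.8863
Mean = 2790.7831

2790.7831


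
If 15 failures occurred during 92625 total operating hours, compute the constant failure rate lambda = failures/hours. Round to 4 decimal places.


failures = 15
total_hours = 92625
lambda = 15 / 92625
lambda = 0.0002

0.0002


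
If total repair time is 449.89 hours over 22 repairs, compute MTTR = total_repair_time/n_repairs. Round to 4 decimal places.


total_repair_time = 449.89
n_repairs = 22
MTTR = 449.89 / 22
MTTR = 20.4495

20.4495


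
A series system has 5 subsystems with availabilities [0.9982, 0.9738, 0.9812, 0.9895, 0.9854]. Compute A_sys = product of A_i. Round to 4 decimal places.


Subsystems: [0.9982, 0.9738, 0.9812, 0.9895, 0.9854]
After subsystem 1 (A=0.9982): product = 0.9982
After subsystem 2 (A=0.9738): product = 0.972
After subsystem 3 (A=0.9812): product = 0.9538
After subsystem 4 (A=0.9895): product = 0.9438
After subsystem 5 (A=0.9854): product = 0.93
A_sys = 0.93

0.93


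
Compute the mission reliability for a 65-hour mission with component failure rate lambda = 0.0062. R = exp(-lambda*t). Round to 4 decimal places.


lambda = 0.0062
mission_time = 65
lambda * t = 0.0062 * 65 = 0.403
R = exp(-0.403)
R = 0.6683

0.6683


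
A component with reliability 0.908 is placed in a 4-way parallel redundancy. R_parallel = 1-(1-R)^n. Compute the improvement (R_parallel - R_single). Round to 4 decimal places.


R_single = 0.908, n = 4
1 - R_single = 0.092
(1 - R_single)^n = 0.092^4 = 0.0001
R_parallel = 1 - 0.0001 = 0.9999
Improvement = 0.9999 - 0.908
Improvement = 0.0919

0.0919


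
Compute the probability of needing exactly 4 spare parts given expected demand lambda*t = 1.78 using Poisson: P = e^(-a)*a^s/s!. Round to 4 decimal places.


a = 1.78, s = 4
e^(-a) = e^(-1.78) = 0.1686
a^s = 1.78^4 = 10.0388
s! = 24
P = 0.1686 * 10.0388 / 24
P = 0.0705

0.0705


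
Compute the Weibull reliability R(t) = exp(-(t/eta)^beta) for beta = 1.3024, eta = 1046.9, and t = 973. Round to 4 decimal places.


beta = 1.3024, eta = 1046.9, t = 973
t/eta = 973 / 1046.9 = 0.9294
(t/eta)^beta = 0.9294^1.3024 = 0.9091
R(t) = exp(-0.9091)
R(t) = 0.4029

0.4029


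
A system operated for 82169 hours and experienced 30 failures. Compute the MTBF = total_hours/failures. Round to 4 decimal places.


total_hours = 82169
failures = 30
MTBF = 82169 / 30
MTBF = 2738.9667

2738.9667


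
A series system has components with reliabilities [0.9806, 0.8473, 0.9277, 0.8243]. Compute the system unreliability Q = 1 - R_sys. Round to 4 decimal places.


Components: [0.9806, 0.8473, 0.9277, 0.8243]
After component 1: product = 0.9806
After component 2: product = 0.8309
After component 3: product = 0.7708
After component 4: product = 0.6354
R_sys = 0.6354
Q = 1 - 0.6354 = 0.3646

0.3646


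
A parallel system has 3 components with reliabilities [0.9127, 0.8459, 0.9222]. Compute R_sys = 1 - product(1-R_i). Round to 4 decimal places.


Components: [0.9127, 0.8459, 0.9222]
(1 - 0.9127) = 0.0873, running product = 0.0873
(1 - 0.8459) = 0.1541, running product = 0.0135
(1 - 0.9222) = 0.0778, running product = 0.001
Product of (1-R_i) = 0.001
R_sys = 1 - 0.001 = 0.999

0.999


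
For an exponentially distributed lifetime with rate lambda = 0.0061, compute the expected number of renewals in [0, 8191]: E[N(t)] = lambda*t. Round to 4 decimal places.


lambda = 0.0061
t = 8191
E[N(t)] = lambda * t
E[N(t)] = 0.0061 * 8191
E[N(t)] = 49.9651

49.9651


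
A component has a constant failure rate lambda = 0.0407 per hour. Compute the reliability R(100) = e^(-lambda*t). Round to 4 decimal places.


lambda = 0.0407
t = 100
lambda * t = 4.07
R(t) = e^(-4.07)
R(t) = 0.0171

0.0171


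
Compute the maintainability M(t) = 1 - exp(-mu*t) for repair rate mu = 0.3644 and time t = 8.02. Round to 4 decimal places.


mu = 0.3644, t = 8.02
mu * t = 0.3644 * 8.02 = 2.9225
exp(-2.9225) = 0.0538
M(t) = 1 - 0.0538
M(t) = 0.9462

0.9462


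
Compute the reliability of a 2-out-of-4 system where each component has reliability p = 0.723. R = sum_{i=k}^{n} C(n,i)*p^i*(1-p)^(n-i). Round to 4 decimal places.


k = 2, n = 4, p = 0.723
i=2: C(4,2)=6 * 0.723^2 * 0.277^2 = 0.2407
i=3: C(4,3)=4 * 0.723^3 * 0.277^1 = 0.4187
i=4: C(4,4)=1 * 0.723^4 * 0.277^0 = 0.2732
R = sum of terms = 0.9326

0.9326


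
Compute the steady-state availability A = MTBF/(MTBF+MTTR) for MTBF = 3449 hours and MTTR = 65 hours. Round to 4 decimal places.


MTBF = 3449
MTTR = 65
MTBF + MTTR = 3514
A = 3449 / 3514
A = 0.9815

0.9815


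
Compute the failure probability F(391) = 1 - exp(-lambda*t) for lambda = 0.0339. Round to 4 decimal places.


lambda = 0.0339, t = 391
lambda * t = 13.2549
exp(-13.2549) = 0.0
F(t) = 1 - 0.0
F(t) = 1.0

1.0


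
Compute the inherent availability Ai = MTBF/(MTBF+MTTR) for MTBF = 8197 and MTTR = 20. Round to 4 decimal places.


MTBF = 8197
MTTR = 20
MTBF + MTTR = 8217
Ai = 8197 / 8217
Ai = 0.9976

0.9976


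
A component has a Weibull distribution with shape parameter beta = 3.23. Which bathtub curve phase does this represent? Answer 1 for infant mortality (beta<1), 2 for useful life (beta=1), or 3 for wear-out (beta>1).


beta = 3.23
Compare beta to 1:
beta < 1 => infant mortality (phase 1)
beta = 1 => useful life (phase 2)
beta > 1 => wear-out (phase 3)
Since beta = 3.23, this is wear-out (increasing failure rate)
Phase = 3

3


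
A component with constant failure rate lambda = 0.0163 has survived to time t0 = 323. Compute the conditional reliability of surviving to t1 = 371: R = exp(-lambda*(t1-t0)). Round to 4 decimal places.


lambda = 0.0163
t0 = 323, t1 = 371
t1 - t0 = 48
lambda * (t1-t0) = 0.0163 * 48 = 0.7824
R = exp(-0.7824)
R = 0.4573

0.4573


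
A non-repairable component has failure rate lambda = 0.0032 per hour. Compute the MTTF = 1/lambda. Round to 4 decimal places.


lambda = 0.0032
MTTF = 1 / 0.0032
MTTF = 312.5

312.5


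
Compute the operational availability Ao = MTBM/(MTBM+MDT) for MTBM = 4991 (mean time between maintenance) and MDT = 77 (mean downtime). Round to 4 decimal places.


MTBM = 4991
MDT = 77
MTBM + MDT = 5068
Ao = 4991 / 5068
Ao = 0.9848

0.9848


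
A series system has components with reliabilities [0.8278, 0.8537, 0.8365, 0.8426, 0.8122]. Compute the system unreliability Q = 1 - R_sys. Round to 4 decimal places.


Components: [0.8278, 0.8537, 0.8365, 0.8426, 0.8122]
After component 1: product = 0.8278
After component 2: product = 0.7067
After component 3: product = 0.5911
After component 4: product = 0.4981
After component 5: product = 0.4046
R_sys = 0.4046
Q = 1 - 0.4046 = 0.5954

0.5954


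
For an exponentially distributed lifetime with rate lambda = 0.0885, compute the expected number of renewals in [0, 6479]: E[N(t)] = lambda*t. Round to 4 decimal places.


lambda = 0.0885
t = 6479
E[N(t)] = lambda * t
E[N(t)] = 0.0885 * 6479
E[N(t)] = 573.3915

573.3915


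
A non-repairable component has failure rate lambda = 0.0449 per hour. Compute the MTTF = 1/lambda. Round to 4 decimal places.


lambda = 0.0449
MTTF = 1 / 0.0449
MTTF = 22.2717

22.2717


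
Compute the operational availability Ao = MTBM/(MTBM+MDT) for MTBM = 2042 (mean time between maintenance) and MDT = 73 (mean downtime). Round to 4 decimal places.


MTBM = 2042
MDT = 73
MTBM + MDT = 2115
Ao = 2042 / 2115
Ao = 0.9655

0.9655


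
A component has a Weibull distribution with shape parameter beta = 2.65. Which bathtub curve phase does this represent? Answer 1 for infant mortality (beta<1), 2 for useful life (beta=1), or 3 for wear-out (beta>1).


beta = 2.65
Compare beta to 1:
beta < 1 => infant mortality (phase 1)
beta = 1 => useful life (phase 2)
beta > 1 => wear-out (phase 3)
Since beta = 2.65, this is wear-out (increasing failure rate)
Phase = 3

3


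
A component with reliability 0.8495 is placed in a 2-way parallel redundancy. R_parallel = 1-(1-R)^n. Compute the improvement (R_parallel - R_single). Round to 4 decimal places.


R_single = 0.8495, n = 2
1 - R_single = 0.1505
(1 - R_single)^n = 0.1505^2 = 0.0227
R_parallel = 1 - 0.0227 = 0.9773
Improvement = 0.9773 - 0.8495
Improvement = 0.1278

0.1278
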